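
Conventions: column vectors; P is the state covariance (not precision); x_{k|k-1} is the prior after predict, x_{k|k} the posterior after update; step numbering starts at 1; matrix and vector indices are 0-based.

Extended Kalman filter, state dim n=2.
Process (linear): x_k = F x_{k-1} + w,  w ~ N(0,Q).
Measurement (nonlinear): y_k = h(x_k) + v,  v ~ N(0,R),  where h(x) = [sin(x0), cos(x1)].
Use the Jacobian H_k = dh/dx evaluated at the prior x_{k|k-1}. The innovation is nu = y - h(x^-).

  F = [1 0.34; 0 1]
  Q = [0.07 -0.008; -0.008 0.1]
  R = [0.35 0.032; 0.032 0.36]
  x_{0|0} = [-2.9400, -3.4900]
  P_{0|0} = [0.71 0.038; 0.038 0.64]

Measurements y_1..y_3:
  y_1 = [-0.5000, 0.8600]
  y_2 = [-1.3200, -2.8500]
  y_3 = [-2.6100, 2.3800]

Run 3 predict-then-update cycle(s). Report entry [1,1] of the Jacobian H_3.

H_jac[1,1] = 0.4255

step 1: x^-=[-4.1266, -3.4900]  P^-=[0.8798 0.2476; 0.2476 0.7400]  H_jac=[-0.5529 0.0000; 0.0000 -0.3414]  S=[0.6189 0.0787; 0.0787 0.4463]  K=[-0.7793 -0.0519; -0.1526 -0.5392]  nu=[-1.3333, 1.7999]  x^+=[-3.1810, -4.2571]  P^+=[0.4964 0.1278; 0.1278 0.5829]
step 2: x^-=[-4.6285, -4.2571]  P^-=[0.7207 0.3180; 0.3180 0.6829]  H_jac=[-0.0838 0.0000; 0.0000 -0.8981]  S=[0.3551 0.0559; 0.0559 0.9109]  K=[-0.1219 -0.3061; 0.0313 -0.6753]  nu=[-2.3165, -2.4103]  x^+=[-3.6083, -2.7020]  P^+=[0.6259 0.1270; 0.1270 0.2696]
step 3: x^-=[-4.5270, -2.7020]  P^-=[0.8134 0.2107; 0.2107 0.3696]  H_jac=[-0.1843 0.0000; 0.0000 0.4255]  S=[0.3776 0.0155; 0.0155 0.4269]  K=[-0.4063 0.2247; -0.1181 0.3726]  nu=[-3.5929, 3.2849]  x^+=[-2.3292, -1.0536]  P^+=[0.7324 0.1596; 0.1596 0.3064]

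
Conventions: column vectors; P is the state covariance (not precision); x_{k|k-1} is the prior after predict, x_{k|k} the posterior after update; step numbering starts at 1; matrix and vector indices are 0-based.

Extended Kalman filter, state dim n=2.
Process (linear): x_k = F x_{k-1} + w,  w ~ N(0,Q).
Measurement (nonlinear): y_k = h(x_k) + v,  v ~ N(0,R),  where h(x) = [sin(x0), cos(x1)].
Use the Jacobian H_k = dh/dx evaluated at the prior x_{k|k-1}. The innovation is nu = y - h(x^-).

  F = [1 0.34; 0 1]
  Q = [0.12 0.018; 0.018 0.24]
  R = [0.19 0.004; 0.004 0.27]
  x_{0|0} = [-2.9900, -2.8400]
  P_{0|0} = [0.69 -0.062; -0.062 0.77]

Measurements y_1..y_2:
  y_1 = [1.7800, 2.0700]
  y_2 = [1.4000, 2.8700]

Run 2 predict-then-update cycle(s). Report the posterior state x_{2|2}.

x_post = [-4.2154, 1.3898]

step 1: x^-=[-3.9556, -2.8400]  P^-=[0.8569 0.2178; 0.2178 1.0100]  H_jac=[-0.6866 0.0000; 0.0000 0.2970]  S=[0.5939 -0.0404; -0.0404 0.3591]  K=[-0.9858 0.0692; -0.1964 0.8133]  nu=[1.0530, 3.0249]  x^+=[-4.7843, -0.5867]  P^+=[0.2724 0.0496; 0.0496 0.7366]
step 2: x^-=[-4.9838, -0.5867]  P^-=[0.5113 0.3181; 0.3181 0.9766]  H_jac=[0.2681 0.0000; 0.0000 0.5536]  S=[0.2267 0.0512; 0.0512 0.5693]  K=[0.5458 0.2602; 0.1650 0.9348]  nu=[0.4366, 2.0372]  x^+=[-4.2154, 1.3898]  P^+=[0.3907 0.1308; 0.1308 0.4571]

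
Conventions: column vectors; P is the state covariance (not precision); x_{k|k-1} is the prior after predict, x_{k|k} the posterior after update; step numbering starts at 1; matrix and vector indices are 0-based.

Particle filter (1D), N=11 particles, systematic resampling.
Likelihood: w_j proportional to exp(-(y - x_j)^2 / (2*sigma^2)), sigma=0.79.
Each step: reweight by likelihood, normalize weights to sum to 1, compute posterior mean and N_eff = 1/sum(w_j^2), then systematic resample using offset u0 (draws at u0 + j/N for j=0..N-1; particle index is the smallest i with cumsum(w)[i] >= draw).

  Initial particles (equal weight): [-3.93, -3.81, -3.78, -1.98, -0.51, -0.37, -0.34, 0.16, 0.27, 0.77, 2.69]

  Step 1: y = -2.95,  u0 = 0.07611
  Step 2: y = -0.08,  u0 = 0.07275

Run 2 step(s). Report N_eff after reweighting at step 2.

step 1: w=[0.2226, 0.2657, 0.2767, 0.2261, 0.0041, 0.0023, 0.0020, 0.0002, 0.0001, 0.0000, 0.0000]  mean=-3.3847  Neff=4.0336  idx=[0, 0, 1, 1, 1, 2, 2, 2, 3, 3, 3]
step 2: w=[0.0000, 0.0000, 0.0001, 0.0001, 0.0001, 0.0001, 0.0001, 0.0001, 0.3331, 0.3331, 0.3331]  mean=-1.9812  Neff=3.0039  idx=[8, 8, 8, 9, 9, 9, 9, 10, 10, 10, 10]

N_eff = 3.0039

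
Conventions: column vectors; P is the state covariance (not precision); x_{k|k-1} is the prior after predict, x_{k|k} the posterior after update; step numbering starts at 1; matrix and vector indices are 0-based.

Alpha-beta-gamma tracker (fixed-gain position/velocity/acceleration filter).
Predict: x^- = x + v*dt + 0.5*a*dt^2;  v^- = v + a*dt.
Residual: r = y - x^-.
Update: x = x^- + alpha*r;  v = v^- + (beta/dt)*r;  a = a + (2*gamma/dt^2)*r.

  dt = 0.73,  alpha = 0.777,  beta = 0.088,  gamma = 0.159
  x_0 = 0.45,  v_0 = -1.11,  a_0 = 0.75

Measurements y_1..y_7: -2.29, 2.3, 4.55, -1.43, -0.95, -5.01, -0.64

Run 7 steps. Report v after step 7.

v_post = -3.6881

step 1: x_pred=-0.1605  r=-2.1295  x^+=-1.8151  v^+=-0.8192  a^+=-0.5208
step 2: x_pred=-2.5519  r=4.8519  x^+=1.2180  v^+=-0.6145  a^+=2.3745
step 3: x_pred=1.4021  r=3.1479  x^+=3.8480  v^+=1.4984  a^+=4.2530
step 4: x_pred=6.0751  r=-7.5051  x^+=0.2436  v^+=3.6983  a^+=-0.2256
step 5: x_pred=2.8833  r=-3.8333  x^+=-0.0952  v^+=3.0716  a^+=-2.5130
step 6: x_pred=1.4775  r=-6.4875  x^+=-3.5633  v^+=0.4550  a^+=-6.3843
step 7: x_pred=-4.9322  r=4.2922  x^+=-1.5972  v^+=-3.6881  a^+=-3.8230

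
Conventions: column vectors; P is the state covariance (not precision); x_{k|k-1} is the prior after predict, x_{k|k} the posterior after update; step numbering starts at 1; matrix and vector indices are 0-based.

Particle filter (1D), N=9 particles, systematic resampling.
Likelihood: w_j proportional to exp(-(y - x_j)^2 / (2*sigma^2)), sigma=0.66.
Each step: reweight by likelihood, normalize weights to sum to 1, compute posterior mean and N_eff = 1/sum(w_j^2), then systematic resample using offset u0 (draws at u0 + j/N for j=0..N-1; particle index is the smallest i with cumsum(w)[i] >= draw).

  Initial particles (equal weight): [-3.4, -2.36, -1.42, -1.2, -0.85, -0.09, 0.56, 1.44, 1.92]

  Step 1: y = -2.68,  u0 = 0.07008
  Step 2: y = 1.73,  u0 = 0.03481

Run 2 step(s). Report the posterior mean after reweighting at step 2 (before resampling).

post_mean = -1.2393

step 1: w=[0.3235, 0.5214, 0.0948, 0.0475, 0.0126, 0.0003, 0.0000, 0.0000, 0.0000]  mean=-2.5327  Neff=2.5778  idx=[0, 0, 0, 1, 1, 1, 1, 2, 3]
step 2: w=[0.0000, 0.0000, 0.0000, 0.0001, 0.0001, 0.0001, 0.0001, 0.1772, 0.8226]  mean=-1.2393  Neff=1.4125  idx=[7, 7, 8, 8, 8, 8, 8, 8, 8]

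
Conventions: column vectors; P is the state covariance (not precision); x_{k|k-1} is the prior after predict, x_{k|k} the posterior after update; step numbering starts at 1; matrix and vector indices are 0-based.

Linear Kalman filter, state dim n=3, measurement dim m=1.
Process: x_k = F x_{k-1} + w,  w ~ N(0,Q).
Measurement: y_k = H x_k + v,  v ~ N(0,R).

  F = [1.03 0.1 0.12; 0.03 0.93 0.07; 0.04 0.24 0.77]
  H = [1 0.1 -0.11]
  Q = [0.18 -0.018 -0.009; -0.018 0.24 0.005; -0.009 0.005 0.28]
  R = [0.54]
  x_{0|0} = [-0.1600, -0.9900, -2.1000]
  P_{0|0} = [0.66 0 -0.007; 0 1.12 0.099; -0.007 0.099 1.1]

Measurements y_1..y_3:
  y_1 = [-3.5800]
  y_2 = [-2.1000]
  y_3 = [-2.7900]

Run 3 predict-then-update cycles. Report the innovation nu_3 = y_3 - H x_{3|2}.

step 1: x^-=[-0.5158, -1.0725, -1.8610]  P^-=[0.9079 0.1270 0.1516; 0.1270 1.2275 0.3874; 0.1516 0.3874 1.0339]  S=[1.4562]  K=[0.6207; 0.1422; 0.0526]  nu=[-3.1617]  x^+=[-2.4783, -1.5222, -2.0273]  P^+=[0.3468 -0.0016 0.1040; -0.0016 1.1981 0.3765; 0.1040 0.3765 1.0299]
step 2: x^-=[-2.9482, -1.6319, -2.0255]  P^-=[0.6092 0.1638 0.2517; 0.1638 1.3309 0.6069; 0.2517 0.6069 1.1057]  S=[1.1399]  K=[0.5245; 0.2019; 0.1673]  nu=[0.7886]  x^+=[-2.5346, -1.4727, -1.8936]  P^+=[0.2956 0.0431 0.1516; 0.0431 1.2845 0.5684; 0.1516 0.5684 1.0738]
step 3: x^-=[-2.9851, -1.5782, -1.9129]  P^-=[0.5819 0.2399 0.3252; 0.2399 1.4335 0.7724; 0.3252 0.7724 1.2114]  S=[1.1104]  K=[0.5135; 0.2687; 0.2424]  nu=[0.1425]  x^+=[-2.9119, -1.5399, -1.8783]  P^+=[0.2892 0.0867 0.1870; 0.0867 1.3534 0.7001; 0.1870 0.7001 1.1461]

innov = [0.1425]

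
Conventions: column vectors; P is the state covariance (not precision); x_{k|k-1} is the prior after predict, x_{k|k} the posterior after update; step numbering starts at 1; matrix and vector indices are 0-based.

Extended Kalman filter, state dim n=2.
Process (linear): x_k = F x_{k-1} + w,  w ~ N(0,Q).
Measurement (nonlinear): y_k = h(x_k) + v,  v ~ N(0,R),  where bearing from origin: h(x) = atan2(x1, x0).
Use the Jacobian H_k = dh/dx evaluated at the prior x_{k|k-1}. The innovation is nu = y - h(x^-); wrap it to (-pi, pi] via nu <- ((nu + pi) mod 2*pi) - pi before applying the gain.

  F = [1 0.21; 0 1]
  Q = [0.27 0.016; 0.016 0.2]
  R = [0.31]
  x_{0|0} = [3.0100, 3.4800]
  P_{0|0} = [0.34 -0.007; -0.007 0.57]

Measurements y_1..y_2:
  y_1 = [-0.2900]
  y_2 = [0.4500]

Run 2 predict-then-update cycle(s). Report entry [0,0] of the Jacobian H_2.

H_jac[0,0] = -0.1013

step 1: x^-=[3.7408, 3.4800]  P^-=[0.6322 0.1287; 0.1287 0.7700]  H_jac=[-0.1333 0.1433]  S=[0.3321]  K=[-0.1982; 0.2806]  nu=[-1.0393]  x^+=[3.9468, 3.1884]  P^+=[0.6191 0.1472; 0.1472 0.7439]
step 2: x^-=[4.6164, 3.1884]  P^-=[0.9838 0.3194; 0.3194 0.9439]  H_jac=[-0.1013 0.1467]  S=[0.3309]  K=[-0.1596; 0.3206]  nu=[-0.1544]  x^+=[4.6410, 3.1389]  P^+=[0.9753 0.3363; 0.3363 0.9099]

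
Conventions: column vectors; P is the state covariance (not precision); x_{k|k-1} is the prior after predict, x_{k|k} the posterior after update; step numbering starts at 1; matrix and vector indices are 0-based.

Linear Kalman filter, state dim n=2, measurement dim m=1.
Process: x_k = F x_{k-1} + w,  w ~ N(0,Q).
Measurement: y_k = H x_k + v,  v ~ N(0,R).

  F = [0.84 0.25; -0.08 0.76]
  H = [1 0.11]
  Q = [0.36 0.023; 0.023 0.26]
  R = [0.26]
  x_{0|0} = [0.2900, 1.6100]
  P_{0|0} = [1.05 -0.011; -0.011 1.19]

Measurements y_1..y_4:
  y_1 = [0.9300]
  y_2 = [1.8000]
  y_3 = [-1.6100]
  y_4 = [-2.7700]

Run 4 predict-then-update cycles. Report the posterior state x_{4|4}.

x_post = [-1.9926, -0.6008]

step 1: x^-=[0.6461, 1.2004]  P^-=[1.1706 0.1717; 0.1717 0.9554]  S=[1.4800]  K=[0.8037; 0.1871]  nu=[0.1519]  x^+=[0.7682, 1.2288]  P^+=[0.2146 -0.0508; -0.0508 0.9036]
step 2: x^-=[0.9525, 0.8724]  P^-=[0.5465 0.1489; 0.1489 0.7895]  S=[0.8489]  K=[0.6632; 0.2777]  nu=[0.7516]  x^+=[1.4509, 1.0811]  P^+=[0.1732 -0.0074; -0.0074 0.7240]
step 3: x^-=[1.4890, 0.7056]  P^-=[0.5244 0.1443; 0.1443 0.6802]  S=[0.8243]  K=[0.6554; 0.2658]  nu=[-3.1766]  x^+=[-0.5928, -0.1389]  P^+=[0.1703 0.0007; 0.0007 0.6220]
step 4: x^-=[-0.5327, -0.0581]  P^-=[0.5193 0.1302; 0.1302 0.6202]  S=[0.8155]  K=[0.6544; 0.2433]  nu=[-2.2309]  x^+=[-1.9926, -0.6008]  P^+=[0.1701 0.0003; 0.0003 0.5720]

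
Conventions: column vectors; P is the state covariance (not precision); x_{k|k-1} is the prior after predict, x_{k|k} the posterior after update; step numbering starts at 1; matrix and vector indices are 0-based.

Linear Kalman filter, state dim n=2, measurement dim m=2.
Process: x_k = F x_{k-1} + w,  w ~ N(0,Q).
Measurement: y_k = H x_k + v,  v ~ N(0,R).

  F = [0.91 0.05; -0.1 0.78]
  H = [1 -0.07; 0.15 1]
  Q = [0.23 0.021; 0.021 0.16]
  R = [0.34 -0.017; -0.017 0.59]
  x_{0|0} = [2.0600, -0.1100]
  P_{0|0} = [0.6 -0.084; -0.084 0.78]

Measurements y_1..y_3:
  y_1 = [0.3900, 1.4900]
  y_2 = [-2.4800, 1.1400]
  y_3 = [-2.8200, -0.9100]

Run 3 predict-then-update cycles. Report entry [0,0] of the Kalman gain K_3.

step 1: x^-=[1.8691, -0.2918]  P^-=[0.7212 -0.0624; -0.0624 0.6537]  S=[1.0731 -0.0163; -0.0163 1.2412]  K=[0.6768 0.0458; -0.0929 0.5179]  nu=[-1.4995, 1.5014]  x^+=[0.9230, 0.6251]  P^+=[0.2280 -0.0187; -0.0187 0.3099]
step 2: x^-=[0.8711, 0.3953]  P^-=[0.4179 -0.0008; -0.0008 0.3538]  S=[0.7598 0.0201; 0.0201 0.9529]  K=[0.5487 0.0533; -0.0435 0.3720]  nu=[-3.3235, 0.6141]  x^+=[-0.9198, 0.7684]  P^+=[0.1853 -0.0057; -0.0057 0.2211]
step 3: x^-=[-0.7986, 0.6913]  P^-=[0.3835 0.0088; 0.0088 0.2972]  S=[0.7237 0.0284; 0.0284 0.8985]  K=[0.5268 0.0571; -0.0297 0.3332]  nu=[-1.9731, -1.4816]  x^+=[-1.9226, 0.2562]  P^+=[0.1780 -0.0019; -0.0019 0.1974]

K[0,0] = 0.5268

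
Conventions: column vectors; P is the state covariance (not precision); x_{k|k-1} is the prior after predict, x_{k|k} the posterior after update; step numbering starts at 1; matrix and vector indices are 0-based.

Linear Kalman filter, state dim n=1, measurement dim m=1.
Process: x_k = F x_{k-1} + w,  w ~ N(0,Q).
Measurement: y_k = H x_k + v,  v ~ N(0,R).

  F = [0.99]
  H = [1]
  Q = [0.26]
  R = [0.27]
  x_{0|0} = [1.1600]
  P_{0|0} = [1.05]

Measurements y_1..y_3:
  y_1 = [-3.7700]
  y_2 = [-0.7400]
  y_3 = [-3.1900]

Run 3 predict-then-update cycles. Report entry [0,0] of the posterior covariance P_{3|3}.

step 1: x^-=[1.1484]  P^-=[1.2891]  S=[1.5591]  K=[0.8268]  nu=[-4.9184]  x^+=[-2.9182]  P^+=[0.2232]
step 2: x^-=[-2.8891]  P^-=[0.4788]  S=[0.7488]  K=[0.6394]  nu=[2.1491]  x^+=[-1.5149]  P^+=[0.1726]
step 3: x^-=[-1.4998]  P^-=[0.4292]  S=[0.6992]  K=[0.6138]  nu=[-1.6902]  x^+=[-2.5373]  P^+=[0.1657]

P_post[0,0] = 0.1657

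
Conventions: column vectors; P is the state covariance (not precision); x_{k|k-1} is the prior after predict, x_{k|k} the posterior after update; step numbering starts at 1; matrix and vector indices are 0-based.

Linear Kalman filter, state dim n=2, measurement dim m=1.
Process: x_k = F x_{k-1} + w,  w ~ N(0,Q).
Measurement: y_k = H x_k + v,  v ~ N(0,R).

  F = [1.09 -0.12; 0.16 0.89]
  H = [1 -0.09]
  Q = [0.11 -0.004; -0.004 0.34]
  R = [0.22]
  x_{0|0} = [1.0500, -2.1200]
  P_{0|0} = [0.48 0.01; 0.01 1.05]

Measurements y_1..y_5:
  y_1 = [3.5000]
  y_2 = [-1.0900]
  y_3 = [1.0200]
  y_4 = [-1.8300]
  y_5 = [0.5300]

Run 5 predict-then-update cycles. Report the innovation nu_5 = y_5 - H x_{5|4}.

innov = [1.3121]

step 1: x^-=[1.3989, -1.7188]  P^-=[0.6928 -0.0229; -0.0229 1.1868]  S=[0.9265]  K=[0.7500; -0.1400]  nu=[1.9464]  x^+=[2.8586, -1.9913]  P^+=[0.1717 0.0744; 0.0744 1.1687]
step 2: x^-=[3.3549, -1.3149]  P^-=[0.3113 -0.0281; -0.0281 1.2913]  S=[0.5469]  K=[0.5740; -0.2640]  nu=[-4.5632]  x^+=[0.7358, -0.1103]  P^+=[0.1312 0.0547; 0.0547 1.2532]
step 3: x^-=[0.8152, 0.0195]  P^-=[0.2696 -0.0629; -0.0629 1.3516]  S=[0.5119]  K=[0.5378; -0.3606]  nu=[0.2065]  x^+=[0.9263, -0.0549]  P^+=[0.1216 0.0363; 0.0363 1.2850]
step 4: x^-=[1.0163, 0.0993]  P^-=[0.2634 -0.0855; -0.0855 1.3713]  S=[0.5099]  K=[0.5317; -0.4097]  nu=[-2.8373]  x^+=[-0.4924, 1.2617]  P^+=[0.1193 0.0256; 0.0256 1.2857]
step 5: x^-=[-0.6881, 1.0442]  P^-=[0.2635 -0.0962; -0.0962 1.3688]  S=[0.5119]  K=[0.5317; -0.4285]  nu=[1.3121]  x^+=[0.0095, 0.4819]  P^+=[0.1188 0.0205; 0.0205 1.2748]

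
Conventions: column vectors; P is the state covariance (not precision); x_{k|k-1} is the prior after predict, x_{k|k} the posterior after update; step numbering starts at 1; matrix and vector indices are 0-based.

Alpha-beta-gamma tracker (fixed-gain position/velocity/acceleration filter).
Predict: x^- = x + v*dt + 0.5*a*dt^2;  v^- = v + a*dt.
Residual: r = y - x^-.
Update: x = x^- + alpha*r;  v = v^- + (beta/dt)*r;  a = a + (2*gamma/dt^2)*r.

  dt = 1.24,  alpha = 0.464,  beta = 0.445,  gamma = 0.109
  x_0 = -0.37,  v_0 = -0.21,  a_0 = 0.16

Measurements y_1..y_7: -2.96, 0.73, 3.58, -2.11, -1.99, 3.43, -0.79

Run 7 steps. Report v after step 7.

v_post = -0.6948

step 1: x_pred=-0.5074  r=-2.4526  x^+=-1.6454  v^+=-0.8918  a^+=-0.1877
step 2: x_pred=-2.8955  r=3.6255  x^+=-1.2133  v^+=0.1765  a^+=0.3263
step 3: x_pred=-0.7435  r=4.3235  x^+=1.2626  v^+=2.1327  a^+=0.9393
step 4: x_pred=4.6293  r=-6.7393  x^+=1.5023  v^+=0.8789  a^+=-0.0162
step 5: x_pred=2.5796  r=-4.5696  x^+=0.4593  v^+=-0.7811  a^+=-0.6641
step 6: x_pred=-1.0198  r=4.4498  x^+=1.0449  v^+=-0.0077  a^+=-0.0332
step 7: x_pred=1.0098  r=-1.7998  x^+=0.1747  v^+=-0.6948  a^+=-0.2884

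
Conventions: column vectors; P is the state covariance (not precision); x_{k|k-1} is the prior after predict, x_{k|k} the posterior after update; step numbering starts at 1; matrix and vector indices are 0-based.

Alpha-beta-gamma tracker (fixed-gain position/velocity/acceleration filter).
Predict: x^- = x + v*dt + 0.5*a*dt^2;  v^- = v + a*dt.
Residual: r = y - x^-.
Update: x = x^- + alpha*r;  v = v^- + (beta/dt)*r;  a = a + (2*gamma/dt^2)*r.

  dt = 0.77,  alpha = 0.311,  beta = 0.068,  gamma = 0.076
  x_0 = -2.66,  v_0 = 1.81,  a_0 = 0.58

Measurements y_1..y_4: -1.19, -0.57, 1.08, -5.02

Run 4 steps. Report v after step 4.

step 1: x_pred=-1.0944  r=-0.0956  x^+=-1.1241  v^+=2.2482  a^+=0.5555
step 2: x_pred=0.7716  r=-1.3416  x^+=0.3544  v^+=2.5574  a^+=0.2115
step 3: x_pred=2.3863  r=-1.3063  x^+=1.9800  v^+=2.6049  a^+=-0.1234
step 4: x_pred=3.9492  r=-8.9692  x^+=1.1598  v^+=1.7178  a^+=-2.4228

v_post = 1.7178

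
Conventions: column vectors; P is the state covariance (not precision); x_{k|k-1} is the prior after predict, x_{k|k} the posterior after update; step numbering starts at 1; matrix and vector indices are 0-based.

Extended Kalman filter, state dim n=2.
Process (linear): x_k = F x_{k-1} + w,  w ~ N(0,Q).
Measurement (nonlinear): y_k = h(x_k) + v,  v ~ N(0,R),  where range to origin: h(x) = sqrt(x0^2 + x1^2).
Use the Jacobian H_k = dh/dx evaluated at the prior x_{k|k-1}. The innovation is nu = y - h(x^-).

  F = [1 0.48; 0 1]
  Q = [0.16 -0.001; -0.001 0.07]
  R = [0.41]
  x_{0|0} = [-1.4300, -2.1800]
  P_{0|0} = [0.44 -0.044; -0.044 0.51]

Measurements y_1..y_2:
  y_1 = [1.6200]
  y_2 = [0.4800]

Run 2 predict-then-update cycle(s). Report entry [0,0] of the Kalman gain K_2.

step 1: x^-=[-2.4764, -2.1800]  P^-=[0.6753 0.1998; 0.1998 0.5800]  H_jac=[-0.7506 -0.6608]  S=[1.2419]  K=[-0.5144; -0.4294]  nu=[-1.6792]  x^+=[-1.6125, -1.4590]  P^+=[0.3466 -0.0745; -0.0745 0.3511]
step 2: x^-=[-2.3128, -1.4590]  P^-=[0.5160 0.0930; 0.0930 0.4211]  H_jac=[-0.8458 -0.5335]  S=[0.9829]  K=[-0.4945; -0.3086]  nu=[-2.2546]  x^+=[-1.1980, -0.7633]  P^+=[0.2756 -0.0570; -0.0570 0.3275]

K[0,0] = -0.4945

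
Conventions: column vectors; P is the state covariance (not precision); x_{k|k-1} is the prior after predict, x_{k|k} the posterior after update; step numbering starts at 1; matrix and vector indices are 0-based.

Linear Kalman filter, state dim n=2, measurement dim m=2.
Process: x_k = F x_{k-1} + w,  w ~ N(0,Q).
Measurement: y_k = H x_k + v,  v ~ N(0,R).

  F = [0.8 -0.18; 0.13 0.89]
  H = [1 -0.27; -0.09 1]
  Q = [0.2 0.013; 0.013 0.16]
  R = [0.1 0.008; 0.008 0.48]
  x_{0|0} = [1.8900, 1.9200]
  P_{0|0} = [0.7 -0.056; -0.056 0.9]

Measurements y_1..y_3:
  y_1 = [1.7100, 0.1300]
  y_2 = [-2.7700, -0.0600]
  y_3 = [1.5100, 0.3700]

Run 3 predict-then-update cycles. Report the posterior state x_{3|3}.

step 1: x^-=[1.1664, 1.9545]  P^-=[0.6933 -0.0969; -0.0969 0.8718]  S=[0.9092 -0.3891; -0.3891 1.3748]  K=[0.8439 0.1229; -0.1040 0.6110]  nu=[1.0713, -1.7195]  x^+=[1.8591, 0.7924]  P^+=[0.1057 0.0753; 0.0753 0.2992]
step 2: x^-=[1.3447, 0.9469]  P^-=[0.2557 0.0279; 0.0279 0.4162]  S=[0.3709 -0.0988; -0.0988 0.8933]  K=[0.6907 0.0819; -0.1076 0.4512]  nu=[-3.8590, -0.8859]  x^+=[-1.3934, 0.9622]  P^+=[0.0839 0.0524; 0.0524 0.2204]
step 3: x^-=[-1.2879, 0.6752]  P^-=[0.2457 0.0225; 0.0225 0.3482]  S=[0.3590 -0.0851; -0.0851 0.8261]  K=[0.6845 0.0709; -0.1024 0.4084]  nu=[2.9802, -0.4212]  x^+=[0.7220, 0.1980]  P^+=[0.0817 0.0469; 0.0469 0.1995]

x_post = [0.7220, 0.1980]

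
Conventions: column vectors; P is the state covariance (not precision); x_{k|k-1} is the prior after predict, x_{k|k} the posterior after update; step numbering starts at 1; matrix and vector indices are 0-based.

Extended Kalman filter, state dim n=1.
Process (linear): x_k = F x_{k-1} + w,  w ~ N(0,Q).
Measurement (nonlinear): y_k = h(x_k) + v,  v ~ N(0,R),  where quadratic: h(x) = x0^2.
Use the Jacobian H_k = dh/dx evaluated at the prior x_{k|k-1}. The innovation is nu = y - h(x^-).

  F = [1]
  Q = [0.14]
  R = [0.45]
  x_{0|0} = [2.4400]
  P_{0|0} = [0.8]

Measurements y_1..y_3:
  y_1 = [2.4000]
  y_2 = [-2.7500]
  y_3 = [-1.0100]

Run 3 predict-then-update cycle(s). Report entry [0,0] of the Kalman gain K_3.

step 1: x^-=[2.4400]  P^-=[0.9400]  H_jac=[4.8800]  S=[22.8355]  K=[0.2009]  nu=[-3.5536]  x^+=[1.7262]  P^+=[0.0185]
step 2: x^-=[1.7262]  P^-=[0.1585]  H_jac=[3.4523]  S=[2.3394]  K=[0.2339]  nu=[-5.7296]  x^+=[0.3858]  P^+=[0.0305]
step 3: x^-=[0.3858]  P^-=[0.1705]  H_jac=[0.7715]  S=[0.5515]  K=[0.2385]  nu=[-1.1588]  x^+=[0.1094]  P^+=[0.1391]

K[0,0] = 0.2385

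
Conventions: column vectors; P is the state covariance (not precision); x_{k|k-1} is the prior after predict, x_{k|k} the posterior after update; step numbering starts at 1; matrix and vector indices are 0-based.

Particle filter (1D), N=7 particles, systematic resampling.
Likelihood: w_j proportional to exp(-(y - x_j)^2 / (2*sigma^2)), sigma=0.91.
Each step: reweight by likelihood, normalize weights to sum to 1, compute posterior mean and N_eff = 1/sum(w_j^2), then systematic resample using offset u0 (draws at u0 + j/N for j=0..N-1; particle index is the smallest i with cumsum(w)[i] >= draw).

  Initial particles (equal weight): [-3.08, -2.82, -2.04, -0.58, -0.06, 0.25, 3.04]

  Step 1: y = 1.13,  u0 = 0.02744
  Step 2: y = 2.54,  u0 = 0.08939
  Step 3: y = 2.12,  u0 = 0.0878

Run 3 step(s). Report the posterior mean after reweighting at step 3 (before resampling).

post_mean = 0.2275

step 1: w=[0.0000, 0.0001, 0.0017, 0.1281, 0.3184, 0.4690, 0.0827]  mean=0.2716  Neff=2.9020  idx=[3, 4, 4, 5, 5, 5, 5]
step 2: w=[0.0137, 0.0823, 0.0823, 0.2055, 0.2055, 0.2055, 0.2055]  mean=0.1877  Neff=5.4774  idx=[1, 3, 3, 4, 5, 6, 6]
step 3: w=[0.0724, 0.1546, 0.1546, 0.1546, 0.1546, 0.1546, 0.1546]  mean=0.2275  Neff=6.7276  idx=[1, 2, 2, 3, 4, 5, 6]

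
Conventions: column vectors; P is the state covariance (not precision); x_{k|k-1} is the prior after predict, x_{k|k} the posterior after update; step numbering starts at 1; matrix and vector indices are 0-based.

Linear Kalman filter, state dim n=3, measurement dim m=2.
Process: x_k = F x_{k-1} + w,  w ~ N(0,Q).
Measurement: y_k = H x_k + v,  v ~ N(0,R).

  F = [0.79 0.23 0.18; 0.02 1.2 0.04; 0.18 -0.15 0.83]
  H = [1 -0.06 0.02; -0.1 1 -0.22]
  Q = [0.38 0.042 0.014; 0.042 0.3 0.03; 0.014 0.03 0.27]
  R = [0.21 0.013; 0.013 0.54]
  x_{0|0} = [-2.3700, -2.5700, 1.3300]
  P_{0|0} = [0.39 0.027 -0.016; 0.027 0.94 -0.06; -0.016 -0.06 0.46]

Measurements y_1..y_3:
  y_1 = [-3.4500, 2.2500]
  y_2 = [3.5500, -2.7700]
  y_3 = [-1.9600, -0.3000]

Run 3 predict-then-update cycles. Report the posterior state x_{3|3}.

x_post = [-1.0303, -0.8159, 0.3638]

step 1: x^-=[-2.2240, -3.0782, 1.0628]  P^-=[0.6883 0.3226 0.0828; 0.3226 1.6500 -0.1766; 0.0828 -0.1766 0.6294]  S=[0.8695 0.1426; 0.1426 2.2442]  K=[0.7620 0.0565; 0.1333 0.7297; 0.1471 -0.1534]  nu=[-1.4319, 5.3396]  x^+=[-3.0134, 0.6272, 0.0330]  P^+=[0.1640 0.0613 0.0203; 0.0613 0.4119 0.0452; 0.0203 0.0452 0.5642]
step 2: x^-=[-2.2304, 0.6937, -0.6091]  P^-=[0.5542 0.2316 0.1241; 0.2316 0.9013 0.0335; 0.1241 0.0335 0.6648]  S=[0.7448 0.1071; 0.1071 1.4235]  K=[0.7215 0.0503; 0.1529 0.6003; 0.1965 -0.1027]  nu=[5.8342, -3.8207]  x^+=[1.7871, -0.7076, 0.9298]  P^+=[0.1551 0.0592 0.0327; 0.0592 0.3514 0.0879; 0.0327 0.0879 0.6253]
step 3: x^-=[1.4164, -0.7762, 1.1996]  P^-=[0.5537 0.2233 0.1497; 0.2233 0.8184 0.0885; 0.1497 0.0885 0.6984]  S=[0.7459 0.0998; 0.0998 1.3207]  K=[0.7220 0.0477; 0.1588 0.5760; 0.2227 -0.0775]  nu=[-3.4470, 0.8818]  x^+=[-1.0303, -0.8159, 0.3638]  P^+=[0.1550 0.0592 0.0392; 0.0592 0.3431 0.1095; 0.0392 0.1095 0.6569]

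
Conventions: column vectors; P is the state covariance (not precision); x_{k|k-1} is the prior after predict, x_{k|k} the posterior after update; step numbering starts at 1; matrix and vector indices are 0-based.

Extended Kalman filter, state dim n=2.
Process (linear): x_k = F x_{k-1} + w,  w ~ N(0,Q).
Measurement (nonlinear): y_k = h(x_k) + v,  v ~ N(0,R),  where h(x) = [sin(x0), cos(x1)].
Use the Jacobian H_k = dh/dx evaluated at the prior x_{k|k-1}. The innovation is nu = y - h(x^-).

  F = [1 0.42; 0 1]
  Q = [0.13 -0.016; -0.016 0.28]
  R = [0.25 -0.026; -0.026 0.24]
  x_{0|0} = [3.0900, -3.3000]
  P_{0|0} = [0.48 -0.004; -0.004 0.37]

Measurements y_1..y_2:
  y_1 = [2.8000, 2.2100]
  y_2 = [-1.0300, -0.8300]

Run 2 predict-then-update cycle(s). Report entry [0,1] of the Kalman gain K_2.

step 1: x^-=[1.7040, -3.3000]  P^-=[0.6719 0.1354; 0.1354 0.6500]  H_jac=[-0.1328 0.0000; 0.0000 -0.1577]  S=[0.2619 -0.0232; -0.0232 0.2562]  K=[-0.3510 -0.1151; -0.1049 -0.4097]  nu=[1.8089, 3.1975]  x^+=[0.7011, -4.7999]  P^+=[0.6381 0.1173; 0.1173 0.6061]
step 2: x^-=[-1.3149, -4.7999]  P^-=[0.9736 0.3558; 0.3558 0.8861]  H_jac=[0.2531 0.0000; 0.0000 -0.9962]  S=[0.3124 -0.1157; -0.1157 1.1193]  K=[0.6983 -0.2445; -0.0040 -0.7890]  nu=[-0.0626, -0.9174]  x^+=[-1.1343, -4.0758]  P^+=[0.7148 0.0771; 0.0771 0.1900]

K[0,1] = -0.2445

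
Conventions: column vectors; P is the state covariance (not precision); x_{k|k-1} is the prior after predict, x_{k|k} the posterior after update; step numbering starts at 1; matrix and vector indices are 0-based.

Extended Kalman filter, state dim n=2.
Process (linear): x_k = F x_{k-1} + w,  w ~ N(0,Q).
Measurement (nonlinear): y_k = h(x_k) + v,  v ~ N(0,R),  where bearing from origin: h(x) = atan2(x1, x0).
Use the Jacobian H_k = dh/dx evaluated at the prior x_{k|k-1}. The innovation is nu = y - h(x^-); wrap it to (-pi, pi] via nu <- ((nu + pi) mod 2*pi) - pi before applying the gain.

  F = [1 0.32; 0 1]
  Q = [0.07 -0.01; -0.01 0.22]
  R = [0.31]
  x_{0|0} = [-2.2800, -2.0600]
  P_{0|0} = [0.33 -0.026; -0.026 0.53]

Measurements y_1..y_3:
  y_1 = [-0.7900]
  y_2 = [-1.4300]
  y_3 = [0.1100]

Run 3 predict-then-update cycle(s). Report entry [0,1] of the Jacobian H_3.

step 1: x^-=[-2.9392, -2.0600]  P^-=[0.4376 0.1336; 0.1336 0.7500]  H_jac=[0.1599 -0.2282]  S=[0.3505]  K=[0.1127; -0.4273]  nu=[1.7403]  x^+=[-2.7431, -2.8036]  P^+=[0.4332 0.1505; 0.1505 0.6860]
step 2: x^-=[-3.6402, -2.8036]  P^-=[0.6697 0.3600; 0.3600 0.9060]  H_jac=[0.1328 -0.1724]  S=[0.3323]  K=[0.0809; -0.3263]  nu=[1.0553]  x^+=[-3.5549, -3.1479]  P^+=[0.6676 0.3688; 0.3688 0.8706]
step 3: x^-=[-4.5622, -3.1479]  P^-=[1.0627 0.6374; 0.6374 1.0906]  H_jac=[0.1025 -0.1485]  S=[0.3258]  K=[0.0437; -0.2966]  nu=[2.6476]  x^+=[-4.4465, -3.9333]  P^+=[1.0621 0.6416; 0.6416 1.0620]

H_jac[0,1] = -0.1485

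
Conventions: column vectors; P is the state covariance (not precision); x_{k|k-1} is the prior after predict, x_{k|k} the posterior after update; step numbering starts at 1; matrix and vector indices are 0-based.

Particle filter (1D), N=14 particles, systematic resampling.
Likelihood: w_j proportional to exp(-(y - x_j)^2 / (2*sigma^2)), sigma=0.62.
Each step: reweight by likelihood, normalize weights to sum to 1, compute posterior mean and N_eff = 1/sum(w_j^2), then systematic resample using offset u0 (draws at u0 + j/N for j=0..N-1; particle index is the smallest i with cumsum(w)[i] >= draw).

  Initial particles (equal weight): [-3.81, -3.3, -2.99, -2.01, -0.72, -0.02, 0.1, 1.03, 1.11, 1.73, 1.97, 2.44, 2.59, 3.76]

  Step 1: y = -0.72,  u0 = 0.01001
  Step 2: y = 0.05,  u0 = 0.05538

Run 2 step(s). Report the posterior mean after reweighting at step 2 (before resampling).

post_mean = -0.2279

step 1: w=[0.0000, 0.0001, 0.0006, 0.0548, 0.4776, 0.2525, 0.1992, 0.0089, 0.0061, 0.0002, 0.0000, 0.0000, 0.0000, 0.0000]  mean=-0.4249  Neff=2.9884  idx=[3, 4, 4, 4, 4, 4, 4, 4, 5, 5, 5, 6, 6, 6]
step 2: w=[0.0004, 0.0502, 0.0502, 0.0502, 0.0502, 0.0502, 0.0502, 0.0502, 0.1079, 0.1079, 0.1079, 0.1082, 0.1082, 0.1082]  mean=-0.2279  Neff=11.4076  idx=[2, 3, 4, 6, 7, 8, 9, 9, 10, 11, 11, 12, 13, 13]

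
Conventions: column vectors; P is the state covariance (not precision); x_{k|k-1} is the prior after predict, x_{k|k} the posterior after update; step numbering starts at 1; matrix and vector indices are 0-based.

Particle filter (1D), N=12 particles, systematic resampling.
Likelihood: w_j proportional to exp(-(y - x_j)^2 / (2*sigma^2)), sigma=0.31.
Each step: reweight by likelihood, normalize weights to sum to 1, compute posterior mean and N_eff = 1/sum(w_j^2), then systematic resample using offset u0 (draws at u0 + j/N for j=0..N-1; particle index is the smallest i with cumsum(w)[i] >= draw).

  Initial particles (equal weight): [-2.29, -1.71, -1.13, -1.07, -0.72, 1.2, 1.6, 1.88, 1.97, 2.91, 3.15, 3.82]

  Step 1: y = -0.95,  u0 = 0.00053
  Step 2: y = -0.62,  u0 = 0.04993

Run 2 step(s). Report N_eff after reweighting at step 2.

step 1: w=[0.0000, 0.0192, 0.3273, 0.3594, 0.2941, 0.0000, 0.0000, 0.0000, 0.0000, 0.0000, 0.0000, 0.0000]  mean=-0.9990  Neff=3.0946  idx=[1, 2, 2, 2, 2, 3, 3, 3, 3, 4, 4, 4]
step 2: w=[0.0004, 0.0490, 0.0490, 0.0490, 0.0490, 0.0661, 0.0661, 0.0661, 0.0661, 0.1799, 0.1799, 0.1799]  mean=-0.8932  Neff=8.0593  idx=[2, 3, 5, 6, 7, 9, 9, 9, 10, 10, 11, 11]

N_eff = 8.0593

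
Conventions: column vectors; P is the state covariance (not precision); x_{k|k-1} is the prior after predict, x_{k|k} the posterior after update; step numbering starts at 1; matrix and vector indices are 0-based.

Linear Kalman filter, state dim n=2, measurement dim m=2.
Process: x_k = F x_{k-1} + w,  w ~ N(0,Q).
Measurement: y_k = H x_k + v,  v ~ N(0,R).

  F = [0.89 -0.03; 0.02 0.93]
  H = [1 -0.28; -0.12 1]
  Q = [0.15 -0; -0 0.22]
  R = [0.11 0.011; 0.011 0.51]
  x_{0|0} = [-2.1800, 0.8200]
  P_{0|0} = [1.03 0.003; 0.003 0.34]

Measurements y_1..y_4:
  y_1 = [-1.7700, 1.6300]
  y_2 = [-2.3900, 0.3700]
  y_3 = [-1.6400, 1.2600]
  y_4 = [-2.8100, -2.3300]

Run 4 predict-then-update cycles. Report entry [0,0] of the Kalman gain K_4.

step 1: x^-=[-1.9648, 0.7190]  P^-=[0.9660 0.0113; 0.0113 0.5146]  S=[1.1100 -0.2373; -0.2373 1.0358]  K=[0.8894 0.1028; -0.0144 0.4922]  nu=[0.3961, 0.6752]  x^+=[-1.5431, 1.0457]  P^+=[0.1204 0.0767; 0.0767 0.2601]
step 2: x^-=[-1.4047, 0.9416]  P^-=[0.2415 0.0583; 0.0583 0.4478]  S=[0.3540 -0.0831; -0.0831 0.9473]  K=[0.6570 0.0886; -0.0820 0.4582]  nu=[-0.7216, -0.7402]  x^+=[-1.9444, 0.6616]  P^+=[0.0910 0.0633; 0.0633 0.2404]
step 3: x^-=[-1.7504, 0.5764]  P^-=[0.2189 0.0473; 0.0473 0.4303]  S=[0.3361 -0.0869; -0.0869 0.9321]  K=[0.6329 0.0815; -0.1025 0.4460]  nu=[0.2718, 0.4735]  x^+=[-1.5398, 0.7598]  P^+=[0.0870 0.0590; 0.0590 0.2334]
step 4: x^-=[-1.3932, 0.6758]  P^-=[0.2160 0.0438; 0.0438 0.4241]  S=[0.3347 -0.0884; -0.0884 0.9267]  K=[0.6296 0.0794; -0.1072 0.4418]  nu=[-1.2276, -3.1730]  x^+=[-2.4179, -0.5943]  P^+=[0.0863 0.0578; 0.0578 0.2310]

K[0,0] = 0.6296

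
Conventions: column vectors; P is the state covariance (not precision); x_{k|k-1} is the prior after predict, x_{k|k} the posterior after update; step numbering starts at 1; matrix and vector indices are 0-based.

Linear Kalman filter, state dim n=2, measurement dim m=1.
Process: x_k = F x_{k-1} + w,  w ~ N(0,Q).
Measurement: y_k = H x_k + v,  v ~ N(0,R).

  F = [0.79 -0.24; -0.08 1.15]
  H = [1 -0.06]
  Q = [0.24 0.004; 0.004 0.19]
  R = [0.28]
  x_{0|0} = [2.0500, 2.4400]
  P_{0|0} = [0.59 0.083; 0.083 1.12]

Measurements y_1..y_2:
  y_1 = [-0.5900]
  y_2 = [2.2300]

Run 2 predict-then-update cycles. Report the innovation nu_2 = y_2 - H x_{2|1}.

innov = [3.1950]

step 1: x^-=[1.0339, 2.6420]  P^-=[0.6413 -0.2654; -0.2654 1.6597]  S=[0.9591]  K=[0.6852; -0.3806]  nu=[-1.4654]  x^+=[0.0298, 3.1997]  P^+=[0.1909 -0.0153; -0.0153 1.5208]
step 2: x^-=[-0.7444, 3.6772]  P^-=[0.4526 -0.4420; -0.4420 2.2053]  S=[0.7936]  K=[0.6037; -0.7237]  nu=[3.1950]  x^+=[1.1845, 1.3649]  P^+=[0.1633 -0.0953; -0.0953 1.7896]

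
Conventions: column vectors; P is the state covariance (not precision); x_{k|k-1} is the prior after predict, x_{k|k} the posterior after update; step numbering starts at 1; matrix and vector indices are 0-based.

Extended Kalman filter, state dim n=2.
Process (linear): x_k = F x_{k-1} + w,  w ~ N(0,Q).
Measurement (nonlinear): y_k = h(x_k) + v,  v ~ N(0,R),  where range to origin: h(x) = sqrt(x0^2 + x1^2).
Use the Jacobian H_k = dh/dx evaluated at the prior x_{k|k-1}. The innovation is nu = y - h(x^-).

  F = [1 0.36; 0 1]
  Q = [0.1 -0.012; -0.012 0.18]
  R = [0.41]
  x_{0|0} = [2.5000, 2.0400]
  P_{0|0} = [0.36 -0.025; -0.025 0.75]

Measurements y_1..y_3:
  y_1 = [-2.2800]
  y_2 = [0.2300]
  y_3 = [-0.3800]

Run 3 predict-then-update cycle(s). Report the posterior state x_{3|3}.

x_post = [0.1182, -0.1037]

step 1: x^-=[3.2344, 2.0400]  P^-=[0.5392 0.2330; 0.2330 0.9300]  H_jac=[0.8458 0.5335]  S=[1.2707]  K=[0.4567; 0.5455]  nu=[-6.1040]  x^+=[0.4465, -1.2899]  P^+=[0.2741 -0.0836; -0.0836 0.5518]
step 2: x^-=[-0.0179, -1.2899]  P^-=[0.3854 0.1031; 0.1031 0.7318]  H_jac=[-0.0139 -0.9999]  S=[1.1446]  K=[-0.0947; -0.6406]  nu=[-1.0601]  x^+=[0.0825, -0.6109]  P^+=[0.3752 0.0336; 0.0336 0.2622]
step 3: x^-=[-0.1374, -0.6109]  P^-=[0.5334 0.1160; 0.1160 0.4422]  H_jac=[-0.2195 -0.9756]  S=[0.9063]  K=[-0.2541; -0.5041]  nu=[-1.0062]  x^+=[0.1182, -0.1037]  P^+=[0.4749 -0.0001; -0.0001 0.2119]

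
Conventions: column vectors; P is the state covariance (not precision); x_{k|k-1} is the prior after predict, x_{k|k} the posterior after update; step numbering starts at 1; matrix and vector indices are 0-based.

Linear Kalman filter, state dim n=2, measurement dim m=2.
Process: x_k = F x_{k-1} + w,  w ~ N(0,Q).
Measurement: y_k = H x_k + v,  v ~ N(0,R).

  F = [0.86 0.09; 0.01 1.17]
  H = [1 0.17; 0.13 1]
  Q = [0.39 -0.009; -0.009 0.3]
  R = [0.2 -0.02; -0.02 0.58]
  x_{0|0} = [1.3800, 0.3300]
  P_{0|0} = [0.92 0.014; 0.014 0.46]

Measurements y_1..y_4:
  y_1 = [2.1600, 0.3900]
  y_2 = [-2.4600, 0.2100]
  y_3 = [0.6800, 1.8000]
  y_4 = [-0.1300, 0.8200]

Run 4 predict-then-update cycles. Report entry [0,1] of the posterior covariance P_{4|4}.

P_post[0,1] = -0.0633

step 1: x^-=[1.2165, 0.3999]  P^-=[1.0763 0.0614; 0.0614 0.9301]  S=[1.3241 0.3408; 0.3408 1.5443]  K=[0.8346 -0.0538; 0.0100 0.6053]  nu=[0.8755, -0.1680]  x^+=[1.9563, 0.3070]  P^+=[0.1801 -0.0713; -0.0713 0.3601]
step 2: x^-=[1.7100, 0.3787]  P^-=[0.5151 -0.0414; -0.0414 0.7913]  S=[0.7239 0.1392; 0.1392 1.3693]  K=[0.7122 -0.0537; 0.0187 0.5721]  nu=[-4.2344, -0.3910]  x^+=[-1.2846, 0.0759]  P^+=[0.1546 -0.0655; -0.0655 0.3400]
step 3: x^-=[-1.0979, 0.0760]  P^-=[0.4970 -0.0378; -0.0378 0.7638]  S=[0.7062 0.1358; 0.1358 1.3424]  K=[0.7045 -0.0513; 0.0220 0.5631]  nu=[1.7650, 1.8668]  x^+=[0.0497, 1.1660]  P^+=[0.1528 -0.0637; -0.0637 0.3345]
step 4: x^-=[0.1477, 1.3648]  P^-=[0.4958 -0.0366; -0.0366 0.7564]  S=[0.7052 0.1356; 0.1356 1.3352]  K=[0.7040 -0.0507; 0.0226 0.5606]  nu=[-0.5097, -0.5640]  x^+=[-0.1826, 1.0371]  P^+=[0.1526 -0.0633; -0.0633 0.3329]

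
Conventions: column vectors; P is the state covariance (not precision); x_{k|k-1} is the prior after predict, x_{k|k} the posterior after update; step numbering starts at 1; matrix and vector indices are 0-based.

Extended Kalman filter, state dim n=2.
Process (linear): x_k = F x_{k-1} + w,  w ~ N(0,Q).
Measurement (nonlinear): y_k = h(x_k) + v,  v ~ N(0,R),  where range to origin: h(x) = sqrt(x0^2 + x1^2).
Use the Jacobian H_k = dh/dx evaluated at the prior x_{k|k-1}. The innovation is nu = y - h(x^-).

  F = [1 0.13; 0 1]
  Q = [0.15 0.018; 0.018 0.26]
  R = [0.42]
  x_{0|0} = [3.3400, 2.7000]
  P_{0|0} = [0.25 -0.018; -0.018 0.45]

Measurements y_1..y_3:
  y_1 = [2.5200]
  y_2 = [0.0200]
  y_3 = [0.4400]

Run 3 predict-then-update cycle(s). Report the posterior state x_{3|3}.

step 1: x^-=[3.6910, 2.7000]  P^-=[0.4029 0.0585; 0.0585 0.7100]  H_jac=[0.8071 0.5904]  S=[0.9857]  K=[0.3650; 0.4732]  nu=[-2.0531]  x^+=[2.9417, 1.7285]  P^+=[0.2716 -0.1117; -0.1117 0.4893]
step 2: x^-=[3.1664, 1.7285]  P^-=[0.4009 -0.0301; -0.0301 0.7493]  H_jac=[0.8777 0.4792]  S=[0.8755]  K=[0.3854; 0.3799]  nu=[-3.5875]  x^+=[1.7838, 0.3657]  P^+=[0.2708 -0.1583; -0.1583 0.6230]
step 3: x^-=[1.8314, 0.3657]  P^-=[0.3902 -0.0593; -0.0593 0.8830]  H_jac=[0.9806 0.1958]  S=[0.8063]  K=[0.4602; 0.1423]  nu=[-1.4275]  x^+=[1.1745, 0.1625]  P^+=[0.2195 -0.1121; -0.1121 0.8666]

x_post = [1.1745, 0.1625]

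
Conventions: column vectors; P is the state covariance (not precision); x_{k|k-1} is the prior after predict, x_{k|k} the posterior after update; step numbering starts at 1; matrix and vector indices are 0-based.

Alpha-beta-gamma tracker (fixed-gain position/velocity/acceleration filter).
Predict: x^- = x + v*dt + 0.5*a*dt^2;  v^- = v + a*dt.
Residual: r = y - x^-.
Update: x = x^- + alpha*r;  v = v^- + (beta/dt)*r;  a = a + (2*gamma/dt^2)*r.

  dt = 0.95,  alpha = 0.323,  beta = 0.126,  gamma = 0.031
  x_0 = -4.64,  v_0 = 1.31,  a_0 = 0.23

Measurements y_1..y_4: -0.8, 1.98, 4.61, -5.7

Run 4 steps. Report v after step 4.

step 1: x_pred=-3.2917  r=2.4917  x^+=-2.4869  v^+=1.8590  a^+=0.4012
step 2: x_pred=-0.5398  r=2.5198  x^+=0.2741  v^+=2.5743  a^+=0.5743
step 3: x_pred=2.9788  r=1.6312  x^+=3.5057  v^+=3.3362  a^+=0.6863
step 4: x_pred=6.9848  r=-12.6848  x^+=2.8876  v^+=2.3058  a^+=-0.1851

v_post = 2.3058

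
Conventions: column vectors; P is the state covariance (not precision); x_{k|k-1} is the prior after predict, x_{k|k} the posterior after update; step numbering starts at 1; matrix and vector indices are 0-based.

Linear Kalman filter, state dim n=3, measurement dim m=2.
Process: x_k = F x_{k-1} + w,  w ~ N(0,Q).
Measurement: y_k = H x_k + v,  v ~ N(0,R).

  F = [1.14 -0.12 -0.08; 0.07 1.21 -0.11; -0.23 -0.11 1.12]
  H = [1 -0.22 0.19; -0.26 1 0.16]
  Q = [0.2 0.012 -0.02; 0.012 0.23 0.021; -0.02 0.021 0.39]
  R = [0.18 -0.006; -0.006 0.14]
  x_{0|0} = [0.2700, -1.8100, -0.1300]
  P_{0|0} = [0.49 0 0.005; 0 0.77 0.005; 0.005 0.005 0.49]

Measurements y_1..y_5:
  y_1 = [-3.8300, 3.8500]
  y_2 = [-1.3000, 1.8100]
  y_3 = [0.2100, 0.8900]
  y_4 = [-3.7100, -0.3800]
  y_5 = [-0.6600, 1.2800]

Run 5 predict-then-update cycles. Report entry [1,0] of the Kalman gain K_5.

K[1,0] = 0.2172

step 1: x^-=[0.5354, -2.1569, -0.0086]  P^-=[0.8502 -0.0575 -0.1764; -0.0575 1.3643 -0.1424; -0.1764 -0.1424 1.0361]  S=[1.1038 -0.5980; -0.5980 1.5873]  K=[0.8125 0.1129; 0.1438 0.9088; 0.0887 0.0770]  nu=[-4.8383, 6.1475]  x^+=[-2.7019, 2.7338, 0.0359]  P^+=[0.2110 0.1020 -0.2263; 0.1020 0.1869 -0.2128; -0.2263 -0.2128 1.0262]
step 2: x^-=[-3.4111, 3.1148, 0.3610]  P^-=[0.4928 0.1980 -0.4411; 0.1980 0.5945 -0.4772; -0.4411 -0.4772 1.8648]  S=[0.5540 -0.1216; -0.1216 0.5966]  K=[0.6901 0.1394; 0.1353 0.8098; 0.0096 -0.1056]  nu=[2.7277, -2.2494]  x^+=[-1.8422, 1.6623, 0.6248]  P^+=[0.2407 0.1491 -0.4447; 0.1491 0.2198 -0.4277; -0.4447 -0.4277 1.8578]
step 3: x^-=[-2.3496, 1.8137, 0.9406]  P^-=[0.5600 0.3141 -0.7835; 0.3141 0.7214 -0.9146; -0.7835 -0.9146 3.0779]  S=[0.5265 -0.1129; -0.1129 0.5872]  K=[0.6939 0.2069; 0.1515 0.8693; -0.0783 -0.3870]  nu=[2.7799, -1.6851]  x^+=[-0.7692, 0.7699, 1.3752]  P^+=[0.3137 0.2248 -0.7401; 0.2248 0.2953 -0.7251; -0.7401 -0.7251 2.9936]
step 4: x^-=[-1.0793, 0.7265, 1.6324]  P^-=[0.6907 0.4863 -1.2560; 0.4863 0.9425 -1.5246; -1.2560 -1.5246 4.7367]  S=[0.5235 -0.1098; -0.1098 0.6143]  K=[0.7223 0.3012; 0.1816 0.9639; -0.1972 -0.7519]  nu=[-2.7810, -1.6483]  x^+=[-3.5846, -1.3674, 3.4201]  P^+=[0.4096 0.3217 -1.1085; 0.3217 0.3930 -1.0966; -1.1085 -1.0966 4.4016]
step 5: x^-=[-4.1960, -2.2817, 4.8054]  P^-=[0.8593 0.7043 -1.8461; 0.7043 1.2241 -2.2865; -1.8461 -2.2865 6.7954]  S=[0.5236 -0.1057; -0.1057 0.6518]  K=[0.7575 0.4074; 0.2172 1.0710; -0.3328 -1.1574]  nu=[2.1210, 1.7019]  x^+=[-1.8959, 0.0017, 2.1299]  P^+=[0.5159 0.4288 -1.5137; 0.4288 0.5009 -1.5049; -1.5137 -1.5049 5.9457]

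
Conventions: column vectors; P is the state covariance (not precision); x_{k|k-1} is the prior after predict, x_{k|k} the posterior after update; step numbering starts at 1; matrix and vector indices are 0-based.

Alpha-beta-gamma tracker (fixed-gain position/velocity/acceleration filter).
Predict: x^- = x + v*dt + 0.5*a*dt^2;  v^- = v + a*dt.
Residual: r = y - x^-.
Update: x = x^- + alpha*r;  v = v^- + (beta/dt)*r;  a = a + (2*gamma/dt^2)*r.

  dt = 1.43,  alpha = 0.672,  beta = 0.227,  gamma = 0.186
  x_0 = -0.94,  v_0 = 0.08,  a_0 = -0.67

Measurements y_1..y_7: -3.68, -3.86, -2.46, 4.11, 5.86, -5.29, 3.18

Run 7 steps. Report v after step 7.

v_post = 4.0787

step 1: x_pred=-1.5106  r=-2.1694  x^+=-2.9685  v^+=-1.2225  a^+=-1.0646
step 2: x_pred=-5.8051  r=1.9451  x^+=-4.4980  v^+=-2.4361  a^+=-0.7108
step 3: x_pred=-8.7084  r=6.2484  x^+=-4.5095  v^+=-2.4607  a^+=0.4259
step 4: x_pred=-7.5928  r=11.7028  x^+=0.2715  v^+=0.0061  a^+=2.5548
step 5: x_pred=2.8923  r=2.9677  x^+=4.8866  v^+=4.1306  a^+=3.0947
step 6: x_pred=13.9575  r=-19.2475  x^+=1.0232  v^+=5.5006  a^+=-0.4067
step 7: x_pred=8.4731  r=-5.2931  x^+=4.9162  v^+=4.0787  a^+=-1.3696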